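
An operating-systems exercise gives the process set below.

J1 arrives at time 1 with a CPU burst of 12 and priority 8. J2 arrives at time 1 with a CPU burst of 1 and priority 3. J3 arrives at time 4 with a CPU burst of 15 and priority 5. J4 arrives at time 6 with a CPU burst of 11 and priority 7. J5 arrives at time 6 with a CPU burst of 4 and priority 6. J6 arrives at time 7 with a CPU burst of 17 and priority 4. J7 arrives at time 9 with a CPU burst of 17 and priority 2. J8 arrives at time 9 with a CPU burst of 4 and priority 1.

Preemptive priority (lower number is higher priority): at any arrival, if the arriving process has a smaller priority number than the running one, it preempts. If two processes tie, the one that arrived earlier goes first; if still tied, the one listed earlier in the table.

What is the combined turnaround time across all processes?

Schedule: | idle 0-1 | J2 1-2 | J1 2-4 | J3 4-7 | J6 7-9 | J8 9-13 | J7 13-30 | J6 30-45 | J3 45-57 | J5 57-61 | J4 61-72 | J1 72-82 |
Completion: J1=82  J2=2  J3=57  J4=72  J5=61  J6=45  J7=30  J8=13
Turnaround (C−A): J1=81  J2=1  J3=53  J4=66  J5=55  J6=38  J7=21  J8=4
Turnaround = completion − arrival: J1=81, J2=1, J3=53, J4=66, J5=55, J6=38, J7=21, J8=4
Total turnaround = 81 + 1 + 53 + 66 + 55 + 38 + 21 + 4 = 319

319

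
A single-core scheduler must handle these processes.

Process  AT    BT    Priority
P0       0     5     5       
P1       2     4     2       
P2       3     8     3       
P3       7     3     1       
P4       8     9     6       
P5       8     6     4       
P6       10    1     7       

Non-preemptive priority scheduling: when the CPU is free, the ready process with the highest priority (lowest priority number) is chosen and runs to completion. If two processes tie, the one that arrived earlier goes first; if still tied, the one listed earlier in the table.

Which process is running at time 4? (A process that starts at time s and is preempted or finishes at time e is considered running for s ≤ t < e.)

P0

Schedule: | P0 0-5 | P1 5-9 | P3 9-12 | P2 12-20 | P5 20-26 | P4 26-35 | P6 35-36 |
Completion: P0=5  P1=9  P2=20  P3=12  P4=35  P5=26  P6=36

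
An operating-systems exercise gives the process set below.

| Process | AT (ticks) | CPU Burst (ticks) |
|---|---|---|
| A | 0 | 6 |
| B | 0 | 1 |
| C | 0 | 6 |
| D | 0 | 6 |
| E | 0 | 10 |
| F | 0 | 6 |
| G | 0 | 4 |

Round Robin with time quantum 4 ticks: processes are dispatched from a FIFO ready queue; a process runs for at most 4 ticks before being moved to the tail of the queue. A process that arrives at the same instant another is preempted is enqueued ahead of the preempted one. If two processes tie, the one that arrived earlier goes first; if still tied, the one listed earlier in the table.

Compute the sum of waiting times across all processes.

154

Schedule: | A 0-4 | B 4-5 | C 5-9 | D 9-13 | E 13-17 | F 17-21 | G 21-25 | A 25-27 | C 27-29 | D 29-31 | E 31-35 | F 35-37 | E 37-39 |
Completion: A=27  B=5  C=29  D=31  E=39  F=37  G=25
Waiting = turnaround − burst: A=21, B=4, C=23, D=25, E=29, F=31, G=21
Total waiting = 21 + 4 + 23 + 25 + 29 + 31 + 21 = 154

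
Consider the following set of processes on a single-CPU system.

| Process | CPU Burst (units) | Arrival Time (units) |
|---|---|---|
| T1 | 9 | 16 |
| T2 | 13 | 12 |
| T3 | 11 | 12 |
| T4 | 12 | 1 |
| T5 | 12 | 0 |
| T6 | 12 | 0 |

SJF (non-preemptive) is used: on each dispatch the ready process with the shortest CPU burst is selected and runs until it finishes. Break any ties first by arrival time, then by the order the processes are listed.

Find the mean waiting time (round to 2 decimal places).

21.00

Schedule: | T5 0-12 | T3 12-23 | T1 23-32 | T6 32-44 | T4 44-56 | T2 56-69 |
Completion: T1=32  T2=69  T3=23  T4=56  T5=12  T6=44
Turnaround (C−A): T1=16  T2=57  T3=11  T4=55  T5=12  T6=44
Waiting times: T1=7, T2=44, T3=0, T4=43, T5=0, T6=32
Average waiting = (7+44+0+43+0+32) / 6 = 126/6 = 21.00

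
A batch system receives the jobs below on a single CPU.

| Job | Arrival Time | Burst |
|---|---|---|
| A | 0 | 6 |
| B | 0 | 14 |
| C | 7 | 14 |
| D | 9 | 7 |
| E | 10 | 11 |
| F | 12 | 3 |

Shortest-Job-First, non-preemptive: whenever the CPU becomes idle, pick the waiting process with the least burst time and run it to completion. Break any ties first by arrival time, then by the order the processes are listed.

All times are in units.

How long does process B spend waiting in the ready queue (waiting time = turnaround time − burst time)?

Timeline: | A 0-6 | B 6-20 | F 20-23 | D 23-30 | E 30-41 | C 41-55 |
Completion: A=6  B=20  C=55  D=30  E=41  F=23
Waiting(B) = turnaround − burst = 20 − 14 = 6

6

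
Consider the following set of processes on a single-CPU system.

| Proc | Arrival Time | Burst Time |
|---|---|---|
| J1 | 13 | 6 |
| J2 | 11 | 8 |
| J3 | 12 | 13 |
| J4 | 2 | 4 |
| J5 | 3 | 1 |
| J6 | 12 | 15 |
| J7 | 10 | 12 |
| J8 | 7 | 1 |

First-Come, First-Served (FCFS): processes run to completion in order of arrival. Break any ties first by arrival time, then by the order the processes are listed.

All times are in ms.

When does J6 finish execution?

58

Schedule: | idle 0-2 | J4 2-6 | J5 6-7 | J8 7-8 | idle 8-10 | J7 10-22 | J2 22-30 | J3 30-43 | J6 43-58 | J1 58-64 |
Completion: J1=64  J2=30  J3=43  J4=6  J5=7  J6=58  J7=22  J8=8
Turnaround (C−A): J1=51  J2=19  J3=31  J4=4  J5=4  J6=46  J7=12  J8=1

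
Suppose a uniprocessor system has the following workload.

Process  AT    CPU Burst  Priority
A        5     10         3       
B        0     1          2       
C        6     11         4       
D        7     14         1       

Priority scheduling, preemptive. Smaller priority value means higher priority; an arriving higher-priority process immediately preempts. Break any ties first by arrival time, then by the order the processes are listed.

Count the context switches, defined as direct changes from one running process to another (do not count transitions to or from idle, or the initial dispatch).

3

Schedule: | B 0-1 | idle 1-5 | A 5-7 | D 7-21 | A 21-29 | C 29-40 |
Completion: A=29  B=1  C=40  D=21
Turnaround (C−A): A=24  B=1  C=34  D=14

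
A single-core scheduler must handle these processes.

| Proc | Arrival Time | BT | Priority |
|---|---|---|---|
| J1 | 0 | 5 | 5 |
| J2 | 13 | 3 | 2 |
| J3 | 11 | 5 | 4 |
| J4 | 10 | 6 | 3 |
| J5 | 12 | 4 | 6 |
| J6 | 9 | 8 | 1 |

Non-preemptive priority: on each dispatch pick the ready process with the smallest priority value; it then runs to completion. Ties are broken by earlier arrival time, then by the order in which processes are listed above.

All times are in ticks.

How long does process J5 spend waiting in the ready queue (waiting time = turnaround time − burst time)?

Gantt: | J1 0-5 | idle 5-9 | J6 9-17 | J2 17-20 | J4 20-26 | J3 26-31 | J5 31-35 |
Completion: J1=5  J2=20  J3=31  J4=26  J5=35  J6=17
Turnaround (C−A): J1=5  J2=7  J3=20  J4=16  J5=23  J6=8
Waiting(J5) = turnaround − burst = 23 − 4 = 19

19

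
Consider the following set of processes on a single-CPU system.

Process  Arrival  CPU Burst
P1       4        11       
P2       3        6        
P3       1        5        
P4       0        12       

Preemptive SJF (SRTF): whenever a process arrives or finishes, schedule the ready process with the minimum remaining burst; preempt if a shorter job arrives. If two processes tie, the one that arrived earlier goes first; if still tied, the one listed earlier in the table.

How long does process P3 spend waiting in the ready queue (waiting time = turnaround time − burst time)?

0

Gantt: | P4 0-1 | P3 1-6 | P2 6-12 | P4 12-23 | P1 23-34 |
Completion: P1=34  P2=12  P3=6  P4=23
Waiting(P3) = turnaround − burst = 5 − 5 = 0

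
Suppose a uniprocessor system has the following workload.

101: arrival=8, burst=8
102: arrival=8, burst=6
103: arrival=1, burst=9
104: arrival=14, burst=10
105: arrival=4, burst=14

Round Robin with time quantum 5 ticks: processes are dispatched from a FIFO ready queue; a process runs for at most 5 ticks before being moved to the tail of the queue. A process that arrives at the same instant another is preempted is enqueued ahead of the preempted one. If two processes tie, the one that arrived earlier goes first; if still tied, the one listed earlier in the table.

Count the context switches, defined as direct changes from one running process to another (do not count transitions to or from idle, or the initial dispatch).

10

Schedule: | idle 0-1 | 103 1-6 | 105 6-11 | 103 11-15 | 101 15-20 | 102 20-25 | 105 25-30 | 104 30-35 | 101 35-38 | 102 38-39 | 105 39-43 | 104 43-48 |
Completion: 101=38  102=39  103=15  104=48  105=43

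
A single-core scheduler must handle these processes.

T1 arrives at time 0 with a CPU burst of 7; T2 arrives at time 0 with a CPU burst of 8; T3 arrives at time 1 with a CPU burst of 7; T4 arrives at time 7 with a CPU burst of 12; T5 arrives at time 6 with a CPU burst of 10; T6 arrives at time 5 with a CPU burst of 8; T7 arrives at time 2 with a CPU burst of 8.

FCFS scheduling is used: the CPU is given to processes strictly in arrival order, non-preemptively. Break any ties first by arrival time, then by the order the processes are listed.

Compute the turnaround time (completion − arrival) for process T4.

53

Gantt: | T1 0-7 | T2 7-15 | T3 15-22 | T7 22-30 | T6 30-38 | T5 38-48 | T4 48-60 |
Completion: T1=7  T2=15  T3=22  T4=60  T5=48  T6=38  T7=30
Turnaround (C−A): T1=7  T2=15  T3=21  T4=53  T5=42  T6=33  T7=28
Turnaround(T4) = completion − arrival = 60 − 7 = 53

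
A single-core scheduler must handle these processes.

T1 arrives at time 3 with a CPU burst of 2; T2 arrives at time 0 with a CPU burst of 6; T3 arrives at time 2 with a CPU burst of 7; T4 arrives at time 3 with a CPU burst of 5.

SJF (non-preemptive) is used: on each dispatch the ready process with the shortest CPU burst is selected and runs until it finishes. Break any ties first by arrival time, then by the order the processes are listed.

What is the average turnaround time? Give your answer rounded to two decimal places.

9.75

Gantt: | T2 0-6 | T1 6-8 | T4 8-13 | T3 13-20 |
Completion: T1=8  T2=6  T3=20  T4=13
Turnaround (C−A): T1=5  T2=6  T3=18  T4=10
Turnaround times: T1=5, T2=6, T3=18, T4=10
Average turnaround = (5+6+18+10) / 4 = 39/4 = 9.75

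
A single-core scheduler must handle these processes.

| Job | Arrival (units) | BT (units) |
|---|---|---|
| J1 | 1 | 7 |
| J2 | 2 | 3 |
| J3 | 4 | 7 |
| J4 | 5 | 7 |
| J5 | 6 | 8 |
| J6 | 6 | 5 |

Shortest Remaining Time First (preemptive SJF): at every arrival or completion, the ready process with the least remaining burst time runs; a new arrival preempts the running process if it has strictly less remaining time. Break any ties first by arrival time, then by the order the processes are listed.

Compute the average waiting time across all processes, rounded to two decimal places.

Timeline: | idle 0-1 | J1 1-2 | J2 2-5 | J1 5-11 | J6 11-16 | J3 16-23 | J4 23-30 | J5 30-38 |
Completion: J1=11  J2=5  J3=23  J4=30  J5=38  J6=16
Waiting times: J1=3, J2=0, J3=12, J4=18, J5=24, J6=5
Average waiting = (3+0+12+18+24+5) / 6 = 62/6 = 10.33

10.33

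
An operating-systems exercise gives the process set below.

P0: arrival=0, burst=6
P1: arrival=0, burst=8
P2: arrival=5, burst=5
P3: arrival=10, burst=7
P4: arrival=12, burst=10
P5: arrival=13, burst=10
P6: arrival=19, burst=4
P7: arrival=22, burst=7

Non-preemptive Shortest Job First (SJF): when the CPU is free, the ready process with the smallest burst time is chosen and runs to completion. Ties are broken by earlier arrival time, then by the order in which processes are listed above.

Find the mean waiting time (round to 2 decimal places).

Gantt: | P0 0-6 | P2 6-11 | P3 11-18 | P1 18-26 | P6 26-30 | P7 30-37 | P4 37-47 | P5 47-57 |
Completion: P0=6  P1=26  P2=11  P3=18  P4=47  P5=57  P6=30  P7=37
Turnaround (C−A): P0=6  P1=26  P2=6  P3=8  P4=35  P5=44  P6=11  P7=15
Waiting times: P0=0, P1=18, P2=1, P3=1, P4=25, P5=34, P6=7, P7=8
Average waiting = (0+18+1+1+25+34+7+8) / 8 = 94/8 = 11.75

11.75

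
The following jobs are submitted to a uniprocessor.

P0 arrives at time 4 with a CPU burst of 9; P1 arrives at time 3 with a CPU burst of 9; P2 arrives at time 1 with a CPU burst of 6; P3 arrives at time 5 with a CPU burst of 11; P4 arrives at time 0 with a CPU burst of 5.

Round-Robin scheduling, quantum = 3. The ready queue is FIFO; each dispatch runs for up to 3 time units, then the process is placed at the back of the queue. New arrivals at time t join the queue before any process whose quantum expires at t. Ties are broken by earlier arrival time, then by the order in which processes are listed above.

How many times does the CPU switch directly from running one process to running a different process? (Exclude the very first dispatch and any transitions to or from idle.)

Gantt: | P4 0-3 | P2 3-6 | P1 6-9 | P4 9-11 | P0 11-14 | P3 14-17 | P2 17-20 | P1 20-23 | P0 23-26 | P3 26-29 | P1 29-32 | P0 32-35 | P3 35-40 |
Completion: P0=35  P1=32  P2=20  P3=40  P4=11
Turnaround (C−A): P0=31  P1=29  P2=19  P3=35  P4=11

12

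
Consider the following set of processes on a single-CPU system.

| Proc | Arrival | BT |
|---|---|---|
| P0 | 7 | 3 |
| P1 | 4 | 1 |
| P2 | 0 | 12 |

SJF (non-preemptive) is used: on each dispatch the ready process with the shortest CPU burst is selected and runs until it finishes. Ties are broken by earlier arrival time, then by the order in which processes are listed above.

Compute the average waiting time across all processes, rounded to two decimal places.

4.67

Timeline: | P2 0-12 | P1 12-13 | P0 13-16 |
Completion: P0=16  P1=13  P2=12
Waiting times: P0=6, P1=8, P2=0
Average waiting = (6+8+0) / 3 = 14/3 = 4.67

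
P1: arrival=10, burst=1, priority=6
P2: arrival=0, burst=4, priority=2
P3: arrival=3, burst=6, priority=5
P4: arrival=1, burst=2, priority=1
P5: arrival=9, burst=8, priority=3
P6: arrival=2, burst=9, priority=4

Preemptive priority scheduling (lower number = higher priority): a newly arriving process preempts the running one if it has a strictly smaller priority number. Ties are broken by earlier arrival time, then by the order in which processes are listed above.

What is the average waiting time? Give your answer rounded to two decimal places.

8.83

Schedule: | P2 0-1 | P4 1-3 | P2 3-6 | P6 6-9 | P5 9-17 | P6 17-23 | P3 23-29 | P1 29-30 |
Completion: P1=30  P2=6  P3=29  P4=3  P5=17  P6=23
Turnaround (C−A): P1=20  P2=6  P3=26  P4=2  P5=8  P6=21
Waiting times: P1=19, P2=2, P3=20, P4=0, P5=0, P6=12
Average waiting = (19+2+20+0+0+12) / 6 = 53/6 = 8.83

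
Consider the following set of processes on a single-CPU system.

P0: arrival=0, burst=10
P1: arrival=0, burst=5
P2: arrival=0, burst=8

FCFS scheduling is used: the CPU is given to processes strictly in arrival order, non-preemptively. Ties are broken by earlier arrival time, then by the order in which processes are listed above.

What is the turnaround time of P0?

Timeline: | P0 0-10 | P1 10-15 | P2 15-23 |
Completion: P0=10  P1=15  P2=23
Turnaround(P0) = completion − arrival = 10 − 0 = 10

10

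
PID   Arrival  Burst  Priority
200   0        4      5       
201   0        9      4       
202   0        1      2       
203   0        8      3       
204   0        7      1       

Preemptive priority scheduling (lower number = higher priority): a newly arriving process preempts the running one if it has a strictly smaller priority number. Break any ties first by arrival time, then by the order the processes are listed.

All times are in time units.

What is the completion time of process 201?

Schedule: | 204 0-7 | 202 7-8 | 203 8-16 | 201 16-25 | 200 25-29 |
Completion: 200=29  201=25  202=8  203=16  204=7
Turnaround (C−A): 200=29  201=25  202=8  203=16  204=7

25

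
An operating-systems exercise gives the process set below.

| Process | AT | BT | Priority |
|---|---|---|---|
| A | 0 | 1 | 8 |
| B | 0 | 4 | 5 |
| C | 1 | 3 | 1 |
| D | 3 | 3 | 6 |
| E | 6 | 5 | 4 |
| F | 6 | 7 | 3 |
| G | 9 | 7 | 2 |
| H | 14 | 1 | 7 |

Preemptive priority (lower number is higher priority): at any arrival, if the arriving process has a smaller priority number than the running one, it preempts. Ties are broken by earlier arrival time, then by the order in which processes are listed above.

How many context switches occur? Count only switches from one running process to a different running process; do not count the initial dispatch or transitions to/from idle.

10

Timeline: | B 0-1 | C 1-4 | B 4-6 | F 6-9 | G 9-16 | F 16-20 | E 20-25 | B 25-26 | D 26-29 | H 29-30 | A 30-31 |
Completion: A=31  B=26  C=4  D=29  E=25  F=20  G=16  H=30
Turnaround (C−A): A=31  B=26  C=3  D=26  E=19  F=14  G=7  H=16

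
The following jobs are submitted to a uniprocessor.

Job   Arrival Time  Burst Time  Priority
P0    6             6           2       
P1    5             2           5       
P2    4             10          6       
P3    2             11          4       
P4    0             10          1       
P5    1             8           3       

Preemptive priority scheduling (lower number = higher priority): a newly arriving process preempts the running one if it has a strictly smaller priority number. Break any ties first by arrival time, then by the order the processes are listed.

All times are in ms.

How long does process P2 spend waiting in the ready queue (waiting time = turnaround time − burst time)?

33

Schedule: | P4 0-10 | P0 10-16 | P5 16-24 | P3 24-35 | P1 35-37 | P2 37-47 |
Completion: P0=16  P1=37  P2=47  P3=35  P4=10  P5=24
Waiting(P2) = turnaround − burst = 43 − 10 = 33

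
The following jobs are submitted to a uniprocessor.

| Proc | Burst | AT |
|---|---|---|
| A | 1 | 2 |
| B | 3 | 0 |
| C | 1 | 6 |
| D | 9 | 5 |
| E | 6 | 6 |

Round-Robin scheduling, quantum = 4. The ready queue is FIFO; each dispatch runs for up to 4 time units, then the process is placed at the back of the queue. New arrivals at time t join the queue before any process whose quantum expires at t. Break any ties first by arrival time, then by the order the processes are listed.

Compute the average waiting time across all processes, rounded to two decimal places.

Gantt: | B 0-3 | A 3-4 | idle 4-5 | D 5-9 | C 9-10 | E 10-14 | D 14-18 | E 18-20 | D 20-21 |
Completion: A=4  B=3  C=10  D=21  E=20
Waiting times: A=1, B=0, C=3, D=7, E=8
Average waiting = (1+0+3+7+8) / 5 = 19/5 = 3.80

3.80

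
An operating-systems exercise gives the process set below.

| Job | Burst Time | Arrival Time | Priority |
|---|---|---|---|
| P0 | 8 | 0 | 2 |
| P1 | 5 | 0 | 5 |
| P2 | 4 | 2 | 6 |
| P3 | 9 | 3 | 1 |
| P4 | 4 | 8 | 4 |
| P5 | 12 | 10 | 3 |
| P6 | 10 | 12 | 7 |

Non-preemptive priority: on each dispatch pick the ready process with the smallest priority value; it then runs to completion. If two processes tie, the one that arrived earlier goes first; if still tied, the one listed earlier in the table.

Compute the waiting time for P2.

Gantt: | P0 0-8 | P3 8-17 | P5 17-29 | P4 29-33 | P1 33-38 | P2 38-42 | P6 42-52 |
Completion: P0=8  P1=38  P2=42  P3=17  P4=33  P5=29  P6=52
Turnaround (C−A): P0=8  P1=38  P2=40  P3=14  P4=25  P5=19  P6=40
Waiting(P2) = turnaround − burst = 40 − 4 = 36

36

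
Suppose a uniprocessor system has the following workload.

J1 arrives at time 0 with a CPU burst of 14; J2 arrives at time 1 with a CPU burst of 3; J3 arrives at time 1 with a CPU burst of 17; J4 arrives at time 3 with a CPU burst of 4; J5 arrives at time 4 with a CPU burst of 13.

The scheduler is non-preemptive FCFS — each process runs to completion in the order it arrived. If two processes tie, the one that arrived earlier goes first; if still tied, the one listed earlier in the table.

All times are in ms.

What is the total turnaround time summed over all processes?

145

Schedule: | J1 0-14 | J2 14-17 | J3 17-34 | J4 34-38 | J5 38-51 |
Completion: J1=14  J2=17  J3=34  J4=38  J5=51
Turnaround = completion − arrival: J1=14, J2=16, J3=33, J4=35, J5=47
Total turnaround = 14 + 16 + 33 + 35 + 47 = 145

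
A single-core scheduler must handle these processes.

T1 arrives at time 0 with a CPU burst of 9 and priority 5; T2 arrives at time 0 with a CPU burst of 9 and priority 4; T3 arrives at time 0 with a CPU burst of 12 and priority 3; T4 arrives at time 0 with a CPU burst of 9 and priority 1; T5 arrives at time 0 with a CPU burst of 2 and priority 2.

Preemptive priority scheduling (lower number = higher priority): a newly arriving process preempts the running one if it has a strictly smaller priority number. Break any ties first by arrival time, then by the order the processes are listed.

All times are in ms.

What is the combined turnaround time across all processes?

Schedule: | T4 0-9 | T5 9-11 | T3 11-23 | T2 23-32 | T1 32-41 |
Completion: T1=41  T2=32  T3=23  T4=9  T5=11
Turnaround (C−A): T1=41  T2=32  T3=23  T4=9  T5=11
Turnaround = completion − arrival: T1=41, T2=32, T3=23, T4=9, T5=11
Total turnaround = 41 + 32 + 23 + 9 + 11 = 116

116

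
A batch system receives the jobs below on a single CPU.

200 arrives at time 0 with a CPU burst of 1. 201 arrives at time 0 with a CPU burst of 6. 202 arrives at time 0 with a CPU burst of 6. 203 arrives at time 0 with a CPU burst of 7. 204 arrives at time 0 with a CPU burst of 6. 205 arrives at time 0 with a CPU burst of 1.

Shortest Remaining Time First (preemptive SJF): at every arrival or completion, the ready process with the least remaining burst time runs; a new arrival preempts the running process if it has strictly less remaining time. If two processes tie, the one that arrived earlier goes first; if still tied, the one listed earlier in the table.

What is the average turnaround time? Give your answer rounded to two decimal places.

12.00

Gantt: | 200 0-1 | 205 1-2 | 201 2-8 | 202 8-14 | 204 14-20 | 203 20-27 |
Completion: 200=1  201=8  202=14  203=27  204=20  205=2
Turnaround (C−A): 200=1  201=8  202=14  203=27  204=20  205=2
Turnaround times: 200=1, 201=8, 202=14, 203=27, 204=20, 205=2
Average turnaround = (1+8+14+27+20+2) / 6 = 72/6 = 12.00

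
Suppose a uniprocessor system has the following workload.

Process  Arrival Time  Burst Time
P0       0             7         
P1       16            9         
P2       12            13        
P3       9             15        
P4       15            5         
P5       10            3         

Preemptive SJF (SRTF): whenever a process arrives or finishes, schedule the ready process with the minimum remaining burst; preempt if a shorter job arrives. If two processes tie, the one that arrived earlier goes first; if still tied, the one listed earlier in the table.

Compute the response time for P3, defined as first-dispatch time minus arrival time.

Schedule: | P0 0-7 | idle 7-9 | P3 9-10 | P5 10-13 | P2 13-15 | P4 15-20 | P1 20-29 | P2 29-40 | P3 40-54 |
Completion: P0=7  P1=29  P2=40  P3=54  P4=20  P5=13
Turnaround (C−A): P0=7  P1=13  P2=28  P3=45  P4=5  P5=3
Response(P3) = first start − arrival = 9 − 9 = 0

0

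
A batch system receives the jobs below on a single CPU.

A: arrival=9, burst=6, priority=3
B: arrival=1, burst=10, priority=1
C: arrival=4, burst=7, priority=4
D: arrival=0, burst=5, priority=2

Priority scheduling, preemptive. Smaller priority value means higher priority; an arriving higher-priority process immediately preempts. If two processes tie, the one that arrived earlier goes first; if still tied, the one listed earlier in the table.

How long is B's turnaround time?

Schedule: | D 0-1 | B 1-11 | D 11-15 | A 15-21 | C 21-28 |
Completion: A=21  B=11  C=28  D=15
Turnaround(B) = completion − arrival = 11 − 1 = 10

10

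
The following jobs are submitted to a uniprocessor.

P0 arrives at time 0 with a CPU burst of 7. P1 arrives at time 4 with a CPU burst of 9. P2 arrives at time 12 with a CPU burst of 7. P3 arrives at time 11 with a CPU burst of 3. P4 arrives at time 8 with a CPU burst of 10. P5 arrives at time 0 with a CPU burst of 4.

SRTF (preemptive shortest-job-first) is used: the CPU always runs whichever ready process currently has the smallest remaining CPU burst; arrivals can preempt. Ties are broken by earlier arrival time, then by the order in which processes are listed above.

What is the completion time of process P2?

21

Gantt: | P5 0-4 | P0 4-11 | P3 11-14 | P2 14-21 | P1 21-30 | P4 30-40 |
Completion: P0=11  P1=30  P2=21  P3=14  P4=40  P5=4
Turnaround (C−A): P0=11  P1=26  P2=9  P3=3  P4=32  P5=4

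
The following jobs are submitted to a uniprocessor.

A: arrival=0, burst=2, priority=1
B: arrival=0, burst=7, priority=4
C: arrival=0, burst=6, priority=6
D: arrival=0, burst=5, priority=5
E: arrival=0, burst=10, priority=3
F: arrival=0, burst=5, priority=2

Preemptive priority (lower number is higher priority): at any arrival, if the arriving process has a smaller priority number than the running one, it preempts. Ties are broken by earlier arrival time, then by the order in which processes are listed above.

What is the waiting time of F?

Schedule: | A 0-2 | F 2-7 | E 7-17 | B 17-24 | D 24-29 | C 29-35 |
Completion: A=2  B=24  C=35  D=29  E=17  F=7
Turnaround (C−A): A=2  B=24  C=35  D=29  E=17  F=7
Waiting(F) = turnaround − burst = 7 − 5 = 2

2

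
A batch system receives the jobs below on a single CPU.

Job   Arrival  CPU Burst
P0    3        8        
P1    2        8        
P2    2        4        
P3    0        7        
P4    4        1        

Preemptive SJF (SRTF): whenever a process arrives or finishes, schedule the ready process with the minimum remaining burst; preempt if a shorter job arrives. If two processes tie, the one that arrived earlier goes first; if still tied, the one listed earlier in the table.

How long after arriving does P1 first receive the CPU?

Timeline: | P3 0-2 | P2 2-4 | P4 4-5 | P2 5-7 | P3 7-12 | P1 12-20 | P0 20-28 |
Completion: P0=28  P1=20  P2=7  P3=12  P4=5
Turnaround (C−A): P0=25  P1=18  P2=5  P3=12  P4=1
Response(P1) = first start − arrival = 12 − 2 = 10

10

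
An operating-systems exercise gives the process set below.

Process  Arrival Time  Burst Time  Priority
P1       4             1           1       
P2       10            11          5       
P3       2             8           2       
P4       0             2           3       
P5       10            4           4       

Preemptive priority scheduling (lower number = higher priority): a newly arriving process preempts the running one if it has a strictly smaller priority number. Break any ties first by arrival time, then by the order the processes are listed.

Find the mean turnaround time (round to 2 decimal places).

Schedule: | P4 0-2 | P3 2-4 | P1 4-5 | P3 5-11 | P5 11-15 | P2 15-26 |
Completion: P1=5  P2=26  P3=11  P4=2  P5=15
Turnaround (C−A): P1=1  P2=16  P3=9  P4=2  P5=5
Turnaround times: P1=1, P2=16, P3=9, P4=2, P5=5
Average turnaround = (1+16+9+2+5) / 5 = 33/5 = 6.60

6.60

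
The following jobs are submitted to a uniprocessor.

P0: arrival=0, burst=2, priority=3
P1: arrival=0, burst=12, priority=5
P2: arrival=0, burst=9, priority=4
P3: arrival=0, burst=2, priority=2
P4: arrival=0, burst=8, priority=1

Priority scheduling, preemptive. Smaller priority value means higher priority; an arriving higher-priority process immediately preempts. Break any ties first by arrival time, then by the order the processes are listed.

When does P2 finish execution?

Gantt: | P4 0-8 | P3 8-10 | P0 10-12 | P2 12-21 | P1 21-33 |
Completion: P0=12  P1=33  P2=21  P3=10  P4=8

21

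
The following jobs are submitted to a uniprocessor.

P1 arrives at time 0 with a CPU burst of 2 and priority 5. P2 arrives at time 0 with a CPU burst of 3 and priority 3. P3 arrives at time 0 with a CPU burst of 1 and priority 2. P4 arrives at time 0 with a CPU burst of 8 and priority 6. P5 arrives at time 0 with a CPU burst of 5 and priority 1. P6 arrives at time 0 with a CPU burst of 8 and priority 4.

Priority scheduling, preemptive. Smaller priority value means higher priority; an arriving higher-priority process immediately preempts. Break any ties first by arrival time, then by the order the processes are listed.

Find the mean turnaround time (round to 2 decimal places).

13.83

Timeline: | P5 0-5 | P3 5-6 | P2 6-9 | P6 9-17 | P1 17-19 | P4 19-27 |
Completion: P1=19  P2=9  P3=6  P4=27  P5=5  P6=17
Turnaround (C−A): P1=19  P2=9  P3=6  P4=27  P5=5  P6=17
Turnaround times: P1=19, P2=9, P3=6, P4=27, P5=5, P6=17
Average turnaround = (19+9+6+27+5+17) / 6 = 83/6 = 13.83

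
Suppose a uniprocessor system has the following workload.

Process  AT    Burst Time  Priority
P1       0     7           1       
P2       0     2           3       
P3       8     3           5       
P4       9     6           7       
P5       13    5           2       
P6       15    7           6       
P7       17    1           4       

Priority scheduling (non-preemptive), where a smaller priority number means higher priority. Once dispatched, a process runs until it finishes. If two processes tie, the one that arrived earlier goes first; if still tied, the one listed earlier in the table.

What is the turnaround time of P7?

Gantt: | P1 0-7 | P2 7-9 | P3 9-12 | P4 12-18 | P5 18-23 | P7 23-24 | P6 24-31 |
Completion: P1=7  P2=9  P3=12  P4=18  P5=23  P6=31  P7=24
Turnaround (C−A): P1=7  P2=9  P3=4  P4=9  P5=10  P6=16  P7=7
Turnaround(P7) = completion − arrival = 24 − 17 = 7

7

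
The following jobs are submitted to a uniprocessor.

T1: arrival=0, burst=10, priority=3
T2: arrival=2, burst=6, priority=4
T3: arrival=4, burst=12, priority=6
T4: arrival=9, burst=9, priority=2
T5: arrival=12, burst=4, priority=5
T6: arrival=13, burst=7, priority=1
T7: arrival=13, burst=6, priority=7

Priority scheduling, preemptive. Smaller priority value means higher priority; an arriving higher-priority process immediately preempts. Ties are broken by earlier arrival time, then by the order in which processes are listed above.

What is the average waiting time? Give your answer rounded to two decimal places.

Schedule: | T1 0-9 | T4 9-13 | T6 13-20 | T4 20-25 | T1 25-26 | T2 26-32 | T5 32-36 | T3 36-48 | T7 48-54 |
Completion: T1=26  T2=32  T3=48  T4=25  T5=36  T6=20  T7=54
Turnaround (C−A): T1=26  T2=30  T3=44  T4=16  T5=24  T6=7  T7=41
Waiting times: T1=16, T2=24, T3=32, T4=7, T5=20, T6=0, T7=35
Average waiting = (16+24+32+7+20+0+35) / 7 = 134/7 = 19.14

19.14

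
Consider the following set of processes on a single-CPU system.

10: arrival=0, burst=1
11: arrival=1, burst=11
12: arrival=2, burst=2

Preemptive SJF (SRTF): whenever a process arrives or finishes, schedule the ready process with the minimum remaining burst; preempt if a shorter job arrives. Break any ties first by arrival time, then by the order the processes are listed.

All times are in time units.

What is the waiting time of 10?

0

Schedule: | 10 0-1 | 11 1-2 | 12 2-4 | 11 4-14 |
Completion: 10=1  11=14  12=4
Turnaround (C−A): 10=1  11=13  12=2
Waiting(10) = turnaround − burst = 1 − 1 = 0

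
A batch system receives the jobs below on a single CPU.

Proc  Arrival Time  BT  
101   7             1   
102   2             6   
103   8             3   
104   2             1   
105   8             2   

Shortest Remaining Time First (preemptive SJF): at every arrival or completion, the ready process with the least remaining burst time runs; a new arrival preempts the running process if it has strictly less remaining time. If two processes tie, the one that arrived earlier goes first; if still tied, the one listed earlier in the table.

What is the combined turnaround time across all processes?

21

Schedule: | idle 0-2 | 104 2-3 | 102 3-7 | 101 7-8 | 102 8-10 | 105 10-12 | 103 12-15 |
Completion: 101=8  102=10  103=15  104=3  105=12
Turnaround (C−A): 101=1  102=8  103=7  104=1  105=4
Turnaround = completion − arrival: 101=1, 102=8, 103=7, 104=1, 105=4
Total turnaround = 1 + 8 + 7 + 1 + 4 = 21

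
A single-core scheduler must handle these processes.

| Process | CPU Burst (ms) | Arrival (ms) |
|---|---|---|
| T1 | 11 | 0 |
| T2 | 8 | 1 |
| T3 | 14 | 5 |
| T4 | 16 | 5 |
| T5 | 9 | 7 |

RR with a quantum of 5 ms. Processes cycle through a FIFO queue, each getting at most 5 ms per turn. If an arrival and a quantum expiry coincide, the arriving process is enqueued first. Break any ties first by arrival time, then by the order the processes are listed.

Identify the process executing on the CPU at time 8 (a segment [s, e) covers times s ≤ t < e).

Gantt: | T1 0-5 | T2 5-10 | T3 10-15 | T4 15-20 | T1 20-25 | T5 25-30 | T2 30-33 | T3 33-38 | T4 38-43 | T1 43-44 | T5 44-48 | T3 48-52 | T4 52-58 |
Completion: T1=44  T2=33  T3=52  T4=58  T5=48

T2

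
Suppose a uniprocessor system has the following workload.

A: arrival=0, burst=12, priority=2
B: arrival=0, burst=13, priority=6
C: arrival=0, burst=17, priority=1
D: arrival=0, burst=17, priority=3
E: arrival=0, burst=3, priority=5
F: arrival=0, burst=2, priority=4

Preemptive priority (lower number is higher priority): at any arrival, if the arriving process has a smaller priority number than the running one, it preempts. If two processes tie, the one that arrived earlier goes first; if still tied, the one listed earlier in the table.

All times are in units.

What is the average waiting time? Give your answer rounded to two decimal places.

Timeline: | C 0-17 | A 17-29 | D 29-46 | F 46-48 | E 48-51 | B 51-64 |
Completion: A=29  B=64  C=17  D=46  E=51  F=48
Turnaround (C−A): A=29  B=64  C=17  D=46  E=51  F=48
Waiting times: A=17, B=51, C=0, D=29, E=48, F=46
Average waiting = (17+51+0+29+48+46) / 6 = 191/6 = 31.83

31.83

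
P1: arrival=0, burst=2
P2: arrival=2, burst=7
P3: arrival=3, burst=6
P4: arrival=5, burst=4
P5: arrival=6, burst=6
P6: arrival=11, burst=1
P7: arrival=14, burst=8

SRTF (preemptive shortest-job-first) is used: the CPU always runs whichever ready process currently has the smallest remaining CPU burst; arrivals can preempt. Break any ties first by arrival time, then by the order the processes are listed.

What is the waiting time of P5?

Schedule: | P1 0-2 | P2 2-9 | P4 9-11 | P6 11-12 | P4 12-14 | P3 14-20 | P5 20-26 | P7 26-34 |
Completion: P1=2  P2=9  P3=20  P4=14  P5=26  P6=12  P7=34
Waiting(P5) = turnaround − burst = 20 − 6 = 14

14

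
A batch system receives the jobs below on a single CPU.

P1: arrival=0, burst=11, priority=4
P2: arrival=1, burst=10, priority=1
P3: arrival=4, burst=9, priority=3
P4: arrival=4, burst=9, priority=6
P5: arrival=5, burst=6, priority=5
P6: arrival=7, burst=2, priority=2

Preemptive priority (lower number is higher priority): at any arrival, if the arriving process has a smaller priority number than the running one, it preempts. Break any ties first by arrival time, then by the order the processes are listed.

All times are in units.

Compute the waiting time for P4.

Schedule: | P1 0-1 | P2 1-11 | P6 11-13 | P3 13-22 | P1 22-32 | P5 32-38 | P4 38-47 |
Completion: P1=32  P2=11  P3=22  P4=47  P5=38  P6=13
Turnaround (C−A): P1=32  P2=10  P3=18  P4=43  P5=33  P6=6
Waiting(P4) = turnaround − burst = 43 − 9 = 34

34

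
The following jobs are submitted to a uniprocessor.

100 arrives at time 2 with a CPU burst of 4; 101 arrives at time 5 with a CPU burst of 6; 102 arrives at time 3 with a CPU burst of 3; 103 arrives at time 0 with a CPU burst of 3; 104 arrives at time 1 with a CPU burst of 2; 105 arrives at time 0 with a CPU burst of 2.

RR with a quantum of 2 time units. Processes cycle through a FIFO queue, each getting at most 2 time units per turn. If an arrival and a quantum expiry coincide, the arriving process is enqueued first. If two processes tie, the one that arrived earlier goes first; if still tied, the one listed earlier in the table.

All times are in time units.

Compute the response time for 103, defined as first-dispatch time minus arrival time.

Gantt: | 103 0-2 | 105 2-4 | 104 4-6 | 100 6-8 | 103 8-9 | 102 9-11 | 101 11-13 | 100 13-15 | 102 15-16 | 101 16-20 |
Completion: 100=15  101=20  102=16  103=9  104=6  105=4
Turnaround (C−A): 100=13  101=15  102=13  103=9  104=5  105=4
Response(103) = first start − arrival = 0 − 0 = 0

0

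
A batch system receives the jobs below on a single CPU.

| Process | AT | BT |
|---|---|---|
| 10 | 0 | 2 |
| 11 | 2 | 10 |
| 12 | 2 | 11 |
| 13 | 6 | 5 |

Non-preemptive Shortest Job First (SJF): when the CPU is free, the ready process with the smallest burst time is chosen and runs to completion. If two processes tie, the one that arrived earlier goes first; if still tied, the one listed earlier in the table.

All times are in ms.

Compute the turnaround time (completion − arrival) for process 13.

11

Gantt: | 10 0-2 | 11 2-12 | 13 12-17 | 12 17-28 |
Completion: 10=2  11=12  12=28  13=17
Turnaround(13) = completion − arrival = 17 − 6 = 11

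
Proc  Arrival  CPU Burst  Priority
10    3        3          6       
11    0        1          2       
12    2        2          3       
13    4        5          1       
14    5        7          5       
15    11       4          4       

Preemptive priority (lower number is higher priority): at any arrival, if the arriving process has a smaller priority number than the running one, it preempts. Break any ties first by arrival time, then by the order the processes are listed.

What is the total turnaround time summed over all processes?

47

Gantt: | 11 0-1 | idle 1-2 | 12 2-4 | 13 4-9 | 14 9-11 | 15 11-15 | 14 15-20 | 10 20-23 |
Completion: 10=23  11=1  12=4  13=9  14=20  15=15
Turnaround = completion − arrival: 10=20, 11=1, 12=2, 13=5, 14=15, 15=4
Total turnaround = 20 + 1 + 2 + 5 + 15 + 4 = 47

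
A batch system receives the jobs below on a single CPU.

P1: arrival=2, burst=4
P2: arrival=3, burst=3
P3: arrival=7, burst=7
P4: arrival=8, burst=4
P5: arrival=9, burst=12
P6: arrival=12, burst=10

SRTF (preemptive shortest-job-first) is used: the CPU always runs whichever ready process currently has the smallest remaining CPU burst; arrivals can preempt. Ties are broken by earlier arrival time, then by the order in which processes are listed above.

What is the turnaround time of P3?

13

Timeline: | idle 0-2 | P1 2-6 | P2 6-9 | P4 9-13 | P3 13-20 | P6 20-30 | P5 30-42 |
Completion: P1=6  P2=9  P3=20  P4=13  P5=42  P6=30
Turnaround(P3) = completion − arrival = 20 − 7 = 13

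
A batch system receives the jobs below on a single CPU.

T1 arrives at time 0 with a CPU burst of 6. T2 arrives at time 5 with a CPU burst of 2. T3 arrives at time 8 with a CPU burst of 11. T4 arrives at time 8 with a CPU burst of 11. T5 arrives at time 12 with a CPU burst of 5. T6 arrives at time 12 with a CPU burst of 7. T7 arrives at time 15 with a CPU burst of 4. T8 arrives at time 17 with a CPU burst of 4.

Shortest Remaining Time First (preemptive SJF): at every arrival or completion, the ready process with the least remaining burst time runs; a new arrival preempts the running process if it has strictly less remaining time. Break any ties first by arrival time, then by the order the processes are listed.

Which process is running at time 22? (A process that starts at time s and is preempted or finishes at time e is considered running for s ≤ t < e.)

Timeline: | T1 0-6 | T2 6-8 | T3 8-12 | T5 12-17 | T7 17-21 | T8 21-25 | T3 25-32 | T6 32-39 | T4 39-50 |
Completion: T1=6  T2=8  T3=32  T4=50  T5=17  T6=39  T7=21  T8=25

T8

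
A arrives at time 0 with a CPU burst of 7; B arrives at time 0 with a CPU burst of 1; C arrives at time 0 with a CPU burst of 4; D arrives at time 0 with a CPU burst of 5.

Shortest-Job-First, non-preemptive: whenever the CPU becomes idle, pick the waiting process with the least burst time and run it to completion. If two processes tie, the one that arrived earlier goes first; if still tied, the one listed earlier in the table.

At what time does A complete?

Schedule: | B 0-1 | C 1-5 | D 5-10 | A 10-17 |
Completion: A=17  B=1  C=5  D=10
Turnaround (C−A): A=17  B=1  C=5  D=10

17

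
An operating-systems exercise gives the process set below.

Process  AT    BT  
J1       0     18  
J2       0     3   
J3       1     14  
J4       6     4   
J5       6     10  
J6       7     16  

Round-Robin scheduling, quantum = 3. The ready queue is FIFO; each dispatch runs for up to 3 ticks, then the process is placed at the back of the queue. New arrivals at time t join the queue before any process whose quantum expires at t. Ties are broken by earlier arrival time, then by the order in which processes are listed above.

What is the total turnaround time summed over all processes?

251

Schedule: | J1 0-3 | J2 3-6 | J3 6-9 | J1 9-12 | J4 12-15 | J5 15-18 | J6 18-21 | J3 21-24 | J1 24-27 | J4 27-28 | J5 28-31 | J6 31-34 | J3 34-37 | J1 37-40 | J5 40-43 | J6 43-46 | J3 46-49 | J1 49-52 | J5 52-53 | J6 53-56 | J3 56-58 | J1 58-61 | J6 61-65 |
Completion: J1=61  J2=6  J3=58  J4=28  J5=53  J6=65
Turnaround (C−A): J1=61  J2=6  J3=57  J4=22  J5=47  J6=58
Turnaround = completion − arrival: J1=61, J2=6, J3=57, J4=22, J5=47, J6=58
Total turnaround = 61 + 6 + 57 + 22 + 47 + 58 = 251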